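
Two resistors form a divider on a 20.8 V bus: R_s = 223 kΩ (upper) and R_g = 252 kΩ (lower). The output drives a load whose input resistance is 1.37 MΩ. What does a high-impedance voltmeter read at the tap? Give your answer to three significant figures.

V_out ≈ 10.2 V

The load sits in parallel with R_g: R_g‖R_L = (252 × 1370) / (252 + 1370) = 212.8 kΩ.
V_out = 20.8 × 212.8 / (223 + 212.8) = 20.8 × 212.8/435.8 = 10.2 V.
(Unloaded it would have been 11.0 V.)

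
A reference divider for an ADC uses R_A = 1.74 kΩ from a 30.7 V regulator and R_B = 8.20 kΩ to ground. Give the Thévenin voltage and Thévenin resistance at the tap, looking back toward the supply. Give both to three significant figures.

V_th is the open-circuit tap voltage: 30.7 × 8.20/(1.74 + 8.20) = 25.3 V.
With the supply zeroed, R_A and R_B appear in parallel from the tap: R_th = R_A‖R_B = (1.74 × 8.20)/9.940 = 1.44 kΩ.

V_th = 25.3 V, R_th = 1.44 kΩ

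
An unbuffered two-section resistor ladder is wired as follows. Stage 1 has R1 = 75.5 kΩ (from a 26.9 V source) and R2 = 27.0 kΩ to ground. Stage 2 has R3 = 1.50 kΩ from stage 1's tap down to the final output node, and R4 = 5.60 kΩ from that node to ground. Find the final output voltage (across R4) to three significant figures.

Stage 2 presents R3+R4 = 7.100 kΩ as a load on stage 1's tap.
Stage 1's lower leg becomes R2‖(R3+R4) = 5.622 kΩ, so V_mid = 26.9 × 5.622/81.12 = 1.864 V.
Stage 2 is itself unloaded: V_out = V_mid × R4/(R3+R4) = 1.864 × 5.60/7.100 = 1.47 V.

V_out ≈ 1.47 V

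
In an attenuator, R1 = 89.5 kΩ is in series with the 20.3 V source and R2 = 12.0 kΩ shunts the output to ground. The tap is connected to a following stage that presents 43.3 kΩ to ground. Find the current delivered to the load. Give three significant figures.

I_L ≈ 0.0445 mA

R2‖R_L = 9.396 kΩ; V_out = 20.3 × 9.396/98.90 = 1.929 V.
I_L = V_out / R_L = 1.929 / 43.3 kΩ = 0.0445 mA.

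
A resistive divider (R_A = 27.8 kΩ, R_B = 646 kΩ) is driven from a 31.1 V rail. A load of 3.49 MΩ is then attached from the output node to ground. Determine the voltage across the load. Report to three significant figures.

V_out ≈ 29.6 V

The load sits in parallel with R_B: R_B‖R_L = (646 × 3490) / (646 + 3490) = 545.1 kΩ.
V_out = 31.1 × 545.1 / (27.8 + 545.1) = 31.1 × 545.1/572.9 = 29.6 V.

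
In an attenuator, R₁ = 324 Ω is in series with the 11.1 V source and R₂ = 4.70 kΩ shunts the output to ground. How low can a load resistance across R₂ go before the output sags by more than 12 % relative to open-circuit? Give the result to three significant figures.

R_L(min) ≈ 2.22 kΩ

Output resistance R_th = R₁‖R₂ = (324 × 4700)/5024 = 303.1 Ω.
The fractional drop is R_th/(R_th + R_L); requiring this ≤ 0.120 gives R_L ≥ R_th(1/0.120 − 1) = 303.1 × 7.333 = 2.22 kΩ.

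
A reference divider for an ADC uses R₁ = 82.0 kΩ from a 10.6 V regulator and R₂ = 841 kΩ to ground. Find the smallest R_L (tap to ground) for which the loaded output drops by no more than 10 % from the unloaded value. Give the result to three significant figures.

Output resistance R_th = R₁‖R₂ = (82.0 × 841)/923.0 = 74.72 kΩ.
The fractional drop is R_th/(R_th + R_L); requiring this ≤ 0.100 gives R_L ≥ R_th(1/0.100 − 1) = 74.72 × 9.000 = 672 kΩ.

R_L(min) ≈ 672 kΩ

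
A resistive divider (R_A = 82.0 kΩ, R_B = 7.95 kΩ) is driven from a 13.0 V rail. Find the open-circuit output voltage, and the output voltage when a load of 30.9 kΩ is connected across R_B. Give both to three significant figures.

Unloaded: 1.15 V; loaded: 0.931 V

Open-circuit: V = 13.0 × 7.95/(82.0 + 7.95) = 1.15 V.
With the load, R_B becomes R_B‖R_L = 6.323 kΩ, so V = 13.0 × 6.323/88.32 = 0.931 V.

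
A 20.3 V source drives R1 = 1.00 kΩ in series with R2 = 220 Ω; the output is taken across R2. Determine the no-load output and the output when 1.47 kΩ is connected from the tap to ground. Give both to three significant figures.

Unloaded: 3.66 V; loaded: 3.26 V

Open-circuit: V = 20.3 × 220/(1000 + 220) = 3.66 V.
With the load, R2 becomes R2‖R_L = 191.4 Ω, so V = 20.3 × 191.4/1191 = 3.26 V.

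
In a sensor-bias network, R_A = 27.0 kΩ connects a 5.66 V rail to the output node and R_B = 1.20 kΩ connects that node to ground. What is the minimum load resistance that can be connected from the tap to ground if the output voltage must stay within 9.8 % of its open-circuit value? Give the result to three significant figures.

R_L(min) ≈ 10.6 kΩ

Output resistance R_th = R_A‖R_B = (27.0 × 1.20)/28.20 = 1.149 kΩ.
The fractional drop is R_th/(R_th + R_L); requiring this ≤ 0.0980 gives R_L ≥ R_th(1/0.0980 − 1) = 1.149 × 9.204 = 10.6 kΩ.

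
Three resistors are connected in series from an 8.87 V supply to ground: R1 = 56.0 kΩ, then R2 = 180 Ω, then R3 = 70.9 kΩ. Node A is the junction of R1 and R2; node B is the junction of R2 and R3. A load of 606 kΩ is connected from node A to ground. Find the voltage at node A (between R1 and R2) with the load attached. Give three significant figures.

Below node A the series string R2+R3 = 71080 Ω sits in parallel with the 606000 Ω load: 63620 Ω.
V_A = 8.87 × 63620/(56000 + 63620) = 4.72 V.

V ≈ 4.72 V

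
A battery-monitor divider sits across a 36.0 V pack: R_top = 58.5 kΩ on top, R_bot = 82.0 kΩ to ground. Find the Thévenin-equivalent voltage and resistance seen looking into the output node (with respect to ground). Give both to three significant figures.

V_th = 21.0 V, R_th = 34.1 kΩ

V_th is the open-circuit tap voltage: 36.0 × 82.0/(58.5 + 82.0) = 21.0 V.
With the supply zeroed, R_top and R_bot appear in parallel from the tap: R_th = R_top‖R_bot = (58.5 × 82.0)/140.5 = 34.1 kΩ.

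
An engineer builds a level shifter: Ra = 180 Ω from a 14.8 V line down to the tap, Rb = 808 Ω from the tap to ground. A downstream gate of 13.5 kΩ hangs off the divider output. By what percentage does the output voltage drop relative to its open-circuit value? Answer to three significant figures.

1.08 %

The divider's output (Thévenin) resistance is Ra‖Rb = 147.2 Ω.
Fractional drop under load = R_th/(R_th + R_L) = 147.2 / (147.2 + 13500) = 0.01079.
So the output falls by 1.08 %.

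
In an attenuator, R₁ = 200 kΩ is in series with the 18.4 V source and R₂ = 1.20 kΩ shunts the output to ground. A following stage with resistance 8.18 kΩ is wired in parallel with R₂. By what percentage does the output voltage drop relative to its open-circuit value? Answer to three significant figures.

12.7 %

Unloaded V = 18.4 × 1.20/201.2 = 0.10974 V.
Loaded: R₂‖R_L = 1.046 kΩ, giving V = 18.4 × 1.046/201.0 = 0.095775 V.
Drop = (0.10974 − 0.095775) / 0.10974 = 12.7 %.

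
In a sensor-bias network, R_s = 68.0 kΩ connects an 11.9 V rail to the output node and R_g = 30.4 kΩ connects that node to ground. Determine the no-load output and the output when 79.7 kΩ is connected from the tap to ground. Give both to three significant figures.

Unloaded: 3.68 V; loaded: 2.91 V

Open-circuit: V = 11.9 × 30.4/(68.0 + 30.4) = 3.68 V.
With the load, R_g becomes R_g‖R_L = 22.01 kΩ, so V = 11.9 × 22.01/90.01 = 2.91 V.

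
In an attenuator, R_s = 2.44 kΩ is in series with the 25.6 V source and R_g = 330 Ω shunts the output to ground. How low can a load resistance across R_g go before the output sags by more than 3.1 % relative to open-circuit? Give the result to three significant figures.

Output resistance R_th = R_s‖R_g = (2440 × 330)/2770 = 290.7 Ω.
The fractional drop is R_th/(R_th + R_L); requiring this ≤ 0.0310 gives R_L ≥ R_th(1/0.0310 − 1) = 290.7 × 31.26 = 9.09 kΩ.

R_L(min) ≈ 9.09 kΩ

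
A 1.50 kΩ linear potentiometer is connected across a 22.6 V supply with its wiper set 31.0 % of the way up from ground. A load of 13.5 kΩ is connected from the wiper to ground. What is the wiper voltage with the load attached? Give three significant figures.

V ≈ 6.84 V

The wiper splits the pot into (1−α)R = 1035 Ω above and αR = 465.0 Ω below.
Lower section ‖ load = 449.5 Ω.
V_wiper = 22.6 × 449.5/(1035 + 449.5) = 6.84 V.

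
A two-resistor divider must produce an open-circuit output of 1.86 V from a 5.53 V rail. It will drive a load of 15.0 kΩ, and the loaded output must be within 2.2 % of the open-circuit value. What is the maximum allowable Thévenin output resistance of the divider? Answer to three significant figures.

Loading drop = R_th/(R_th + R_L) ≤ 0.0220, so R_th ≤ R_L · ε/(1−ε) = 15.0 kΩ × 0.0220/0.9780 = 337 Ω.

R_th ≤ 337 Ω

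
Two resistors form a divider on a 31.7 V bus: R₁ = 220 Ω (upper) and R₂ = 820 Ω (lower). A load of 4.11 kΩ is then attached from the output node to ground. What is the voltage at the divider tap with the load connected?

The load sits in parallel with R₂: R₂‖R_L = (820 × 4110) / (820 + 4110) = 683.6 Ω.
V_out = 31.7 × 683.6 / (220 + 683.6) = 31.7 × 683.6/903.6 = 24.0 V.
(Unloaded it would have been 25.0 V.)

V_out ≈ 24.0 V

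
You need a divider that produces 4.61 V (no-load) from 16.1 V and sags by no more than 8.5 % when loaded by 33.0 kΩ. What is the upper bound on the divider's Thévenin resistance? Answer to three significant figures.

Loading drop = R_th/(R_th + R_L) ≤ 0.0850, so R_th ≤ R_L · ε/(1−ε) = 33.0 kΩ × 0.0850/0.9150 = 3.07 kΩ.
(Any R1, R2 with R2/(R1+R2) = 0.286 and R1‖R2 ≤ 3.07 kΩ will meet the spec.)

R_th ≤ 3.07 kΩ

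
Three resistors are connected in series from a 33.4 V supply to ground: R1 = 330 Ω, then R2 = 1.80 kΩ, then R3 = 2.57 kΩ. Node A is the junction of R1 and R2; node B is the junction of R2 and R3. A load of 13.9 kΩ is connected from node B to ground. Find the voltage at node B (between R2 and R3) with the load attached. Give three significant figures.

At node B, R3 is in parallel with the load: R3‖R_L = 2169 Ω.
Below node A the resistance is R2 + (R3‖R_L) = 3969 Ω, so V_A = 33.4 × 3969/4299 = 30.84 V.
Then V_B = V_A × (R3‖R_L)/(R2 + R3‖R_L) = 30.84 × 2169/3969 = 16.9 V.

V ≈ 16.9 V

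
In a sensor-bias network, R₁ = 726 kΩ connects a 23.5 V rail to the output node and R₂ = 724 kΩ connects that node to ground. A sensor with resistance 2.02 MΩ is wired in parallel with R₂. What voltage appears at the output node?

V_out ≈ 9.95 V

The load sits in parallel with R₂: R₂‖R_L = (724 × 2020) / (724 + 2020) = 533.0 kΩ.
V_out = 23.5 × 533.0 / (726 + 533.0) = 23.5 × 533.0/1259 = 9.95 V.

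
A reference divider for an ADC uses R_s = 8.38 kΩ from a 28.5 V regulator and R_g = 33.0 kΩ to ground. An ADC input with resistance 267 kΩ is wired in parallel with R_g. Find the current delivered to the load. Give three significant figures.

R_g‖R_L = 29.37 kΩ; V_out = 28.5 × 29.37/37.75 = 22.17 V.
I_L = V_out / R_L = 22.17 / 267 kΩ = 0.0830 mA.

I_L ≈ 0.0830 mA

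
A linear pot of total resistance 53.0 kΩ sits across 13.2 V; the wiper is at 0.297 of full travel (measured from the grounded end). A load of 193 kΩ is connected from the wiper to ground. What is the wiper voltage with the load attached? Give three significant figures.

The wiper splits the pot into (1−α)R = 37.26 kΩ above and αR = 15.74 kΩ below.
Lower section ‖ load = 14.55 kΩ.
V_wiper = 13.2 × 14.55/(37.26 + 14.55) = 3.71 V.

V ≈ 3.71 V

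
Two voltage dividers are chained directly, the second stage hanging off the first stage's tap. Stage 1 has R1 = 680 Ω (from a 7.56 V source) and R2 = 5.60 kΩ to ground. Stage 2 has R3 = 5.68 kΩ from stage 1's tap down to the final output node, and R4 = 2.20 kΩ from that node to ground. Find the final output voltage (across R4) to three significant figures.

Stage 2 presents R3+R4 = 7880 Ω as a load on stage 1's tap.
Stage 1's lower leg becomes R2‖(R3+R4) = 3274 Ω, so V_mid = 7.56 × 3274/3954 = 6.260 V.
Stage 2 is itself unloaded: V_out = V_mid × R4/(R3+R4) = 6.260 × 2200/7880 = 1.75 V.

V_out ≈ 1.75 V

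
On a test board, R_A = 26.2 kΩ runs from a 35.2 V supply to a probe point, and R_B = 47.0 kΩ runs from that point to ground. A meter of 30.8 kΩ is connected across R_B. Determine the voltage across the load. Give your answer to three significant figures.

V_out ≈ 14.6 V

The load sits in parallel with R_B: R_B‖R_L = (47.0 × 30.8) / (47.0 + 30.8) = 18.61 kΩ.
V_out = 35.2 × 18.61 / (26.2 + 18.61) = 35.2 × 18.61/44.81 = 14.6 V.
(Unloaded it would have been 22.6 V.)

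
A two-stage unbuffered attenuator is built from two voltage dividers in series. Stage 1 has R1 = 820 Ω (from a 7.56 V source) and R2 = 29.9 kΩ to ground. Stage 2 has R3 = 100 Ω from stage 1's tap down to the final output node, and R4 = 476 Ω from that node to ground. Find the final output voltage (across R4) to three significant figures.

Stage 2 presents R3+R4 = 576.0 Ω as a load on stage 1's tap.
Stage 1's lower leg becomes R2‖(R3+R4) = 565.1 Ω, so V_mid = 7.56 × 565.1/1385 = 3.084 V.
Stage 2 is itself unloaded: V_out = V_mid × R4/(R3+R4) = 3.084 × 476/576.0 = 2.55 V.

V_out ≈ 2.55 V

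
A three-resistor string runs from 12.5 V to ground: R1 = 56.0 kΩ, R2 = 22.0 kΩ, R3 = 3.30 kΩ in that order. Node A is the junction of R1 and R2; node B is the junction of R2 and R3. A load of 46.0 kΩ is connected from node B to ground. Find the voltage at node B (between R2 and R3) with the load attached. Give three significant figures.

V ≈ 0.475 V

At node B, R3 is in parallel with the load: R3‖R_L = 3.079 kΩ.
Below node A the resistance is R2 + (R3‖R_L) = 25.08 kΩ, so V_A = 12.5 × 25.08/81.08 = 3.866 V.
Then V_B = V_A × (R3‖R_L)/(R2 + R3‖R_L) = 3.866 × 3.079/25.08 = 0.475 V.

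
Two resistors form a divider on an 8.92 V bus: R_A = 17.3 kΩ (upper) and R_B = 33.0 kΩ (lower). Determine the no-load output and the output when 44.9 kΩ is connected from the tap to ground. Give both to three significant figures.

Open-circuit: V = 8.92 × 33.0/(17.3 + 33.0) = 5.85 V.
With the load, R_B becomes R_B‖R_L = 19.02 kΩ, so V = 8.92 × 19.02/36.32 = 4.67 V.

Unloaded: 5.85 V; loaded: 4.67 V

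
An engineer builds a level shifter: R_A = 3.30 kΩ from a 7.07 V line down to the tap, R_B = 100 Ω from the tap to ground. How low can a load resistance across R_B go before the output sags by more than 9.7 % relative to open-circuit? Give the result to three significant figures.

Output resistance R_th = R_A‖R_B = (3300 × 100)/3400 = 97.06 Ω.
The fractional drop is R_th/(R_th + R_L); requiring this ≤ 0.0970 gives R_L ≥ R_th(1/0.0970 − 1) = 97.06 × 9.309 = 904 Ω.

R_L(min) ≈ 904 Ω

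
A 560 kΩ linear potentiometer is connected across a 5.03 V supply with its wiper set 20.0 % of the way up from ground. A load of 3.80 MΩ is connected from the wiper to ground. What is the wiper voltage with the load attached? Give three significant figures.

V ≈ 0.983 V

The wiper splits the pot into (1−α)R = 448.0 kΩ above and αR = 112.0 kΩ below.
Lower section ‖ load = 108.8 kΩ.
V_wiper = 5.03 × 108.8/(448.0 + 108.8) = 0.983 V.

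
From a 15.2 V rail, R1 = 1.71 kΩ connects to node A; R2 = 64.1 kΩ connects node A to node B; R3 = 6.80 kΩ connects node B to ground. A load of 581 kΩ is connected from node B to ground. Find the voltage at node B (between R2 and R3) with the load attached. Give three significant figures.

V ≈ 1.41 V

At node B, R3 is in parallel with the load: R3‖R_L = 6.721 kΩ.
Below node A the resistance is R2 + (R3‖R_L) = 70.82 kΩ, so V_A = 15.2 × 70.82/72.53 = 14.84 V.
Then V_B = V_A × (R3‖R_L)/(R2 + R3‖R_L) = 14.84 × 6.721/70.82 = 1.41 V.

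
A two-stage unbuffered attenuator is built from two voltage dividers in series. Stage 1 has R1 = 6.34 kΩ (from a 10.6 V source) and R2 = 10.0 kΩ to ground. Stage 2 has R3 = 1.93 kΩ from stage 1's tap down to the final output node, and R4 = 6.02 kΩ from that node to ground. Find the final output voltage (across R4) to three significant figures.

Stage 2 presents R3+R4 = 7.950 kΩ as a load on stage 1's tap.
Stage 1's lower leg becomes R2‖(R3+R4) = 4.429 kΩ, so V_mid = 10.6 × 4.429/10.77 = 4.359 V.
Stage 2 is itself unloaded: V_out = V_mid × R4/(R3+R4) = 4.359 × 6.02/7.950 = 3.30 V.

V_out ≈ 3.30 V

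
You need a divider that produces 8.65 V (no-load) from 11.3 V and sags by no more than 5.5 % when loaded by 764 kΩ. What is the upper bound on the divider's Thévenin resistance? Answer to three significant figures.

Loading drop = R_th/(R_th + R_L) ≤ 0.0550, so R_th ≤ R_L · ε/(1−ε) = 764 kΩ × 0.0550/0.9450 = 44.5 kΩ.

R_th ≤ 44.5 kΩ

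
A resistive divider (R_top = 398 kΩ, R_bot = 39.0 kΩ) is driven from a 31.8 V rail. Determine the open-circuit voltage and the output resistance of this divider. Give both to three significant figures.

V_th = 2.84 V, R_th = 35.5 kΩ

V_th is the open-circuit tap voltage: 31.8 × 39.0/(398 + 39.0) = 2.84 V.
With the supply zeroed, R_top and R_bot appear in parallel from the tap: R_th = R_top‖R_bot = (398 × 39.0)/437.0 = 35.5 kΩ.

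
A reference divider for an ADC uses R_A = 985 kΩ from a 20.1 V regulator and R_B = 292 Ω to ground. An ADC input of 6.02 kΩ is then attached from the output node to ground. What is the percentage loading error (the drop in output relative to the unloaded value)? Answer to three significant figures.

4.62 %

The divider's output (Thévenin) resistance is R_A‖R_B = 291.9 Ω.
Fractional drop under load = R_th/(R_th + R_L) = 291.9 / (291.9 + 6020) = 0.04625.
So the output falls by 4.62 %.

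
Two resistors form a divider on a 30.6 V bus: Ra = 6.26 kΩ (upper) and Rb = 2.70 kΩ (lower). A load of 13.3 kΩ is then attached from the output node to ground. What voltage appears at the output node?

The load sits in parallel with Rb: Rb‖R_L = (2.70 × 13.3) / (2.70 + 13.3) = 2.244 kΩ.
V_out = 30.6 × 2.244 / (6.26 + 2.244) = 30.6 × 2.244/8.504 = 8.08 V.
(Unloaded it would have been 9.22 V.)

V_out ≈ 8.08 V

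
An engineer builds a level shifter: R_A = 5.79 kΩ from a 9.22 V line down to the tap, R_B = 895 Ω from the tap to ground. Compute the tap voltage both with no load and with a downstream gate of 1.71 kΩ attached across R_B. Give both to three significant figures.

Open-circuit: V = 9.22 × 895/(5790 + 895) = 1.23 V.
With the load, R_B becomes R_B‖R_L = 587.5 Ω, so V = 9.22 × 587.5/6378 = 0.849 V.

Unloaded: 1.23 V; loaded: 0.849 V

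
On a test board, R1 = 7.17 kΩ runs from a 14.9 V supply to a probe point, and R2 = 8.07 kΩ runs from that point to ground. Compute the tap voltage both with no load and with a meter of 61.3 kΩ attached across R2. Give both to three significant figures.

Unloaded: 7.89 V; loaded: 7.43 V

Open-circuit: V = 14.9 × 8.07/(7.17 + 8.07) = 7.89 V.
With the load, R2 becomes R2‖R_L = 7.131 kΩ, so V = 14.9 × 7.131/14.30 = 7.43 V.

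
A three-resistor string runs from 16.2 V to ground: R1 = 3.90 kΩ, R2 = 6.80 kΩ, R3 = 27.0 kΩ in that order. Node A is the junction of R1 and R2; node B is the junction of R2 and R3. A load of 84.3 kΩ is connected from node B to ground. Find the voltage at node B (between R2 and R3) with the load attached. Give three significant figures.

V ≈ 10.6 V

At node B, R3 is in parallel with the load: R3‖R_L = 20.45 kΩ.
Below node A the resistance is R2 + (R3‖R_L) = 27.25 kΩ, so V_A = 16.2 × 27.25/31.15 = 14.17 V.
Then V_B = V_A × (R3‖R_L)/(R2 + R3‖R_L) = 14.17 × 20.45/27.25 = 10.6 V.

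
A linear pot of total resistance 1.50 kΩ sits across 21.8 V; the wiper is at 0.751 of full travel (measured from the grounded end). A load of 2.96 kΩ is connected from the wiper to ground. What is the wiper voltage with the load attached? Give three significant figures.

The wiper splits the pot into (1−α)R = 373.5 Ω above and αR = 1126 Ω below.
Lower section ‖ load = 816.0 Ω.
V_wiper = 21.8 × 816.0/(373.5 + 816.0) = 15.0 V.

V ≈ 15.0 V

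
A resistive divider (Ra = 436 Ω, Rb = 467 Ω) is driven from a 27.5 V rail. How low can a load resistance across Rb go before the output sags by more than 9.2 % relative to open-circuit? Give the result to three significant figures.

Output resistance R_th = Ra‖Rb = (436 × 467)/903.0 = 225.5 Ω.
The fractional drop is R_th/(R_th + R_L); requiring this ≤ 0.0920 gives R_L ≥ R_th(1/0.0920 − 1) = 225.5 × 9.870 = 2.23 kΩ.

R_L(min) ≈ 2.23 kΩ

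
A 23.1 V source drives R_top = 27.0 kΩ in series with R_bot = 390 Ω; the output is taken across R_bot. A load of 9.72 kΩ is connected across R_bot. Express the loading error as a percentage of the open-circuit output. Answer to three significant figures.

3.80 %

The divider's output (Thévenin) resistance is R_top‖R_bot = 384.4 Ω.
Fractional drop under load = R_th/(R_th + R_L) = 384.4 / (384.4 + 9720) = 0.03805.
So the output falls by 3.80 %.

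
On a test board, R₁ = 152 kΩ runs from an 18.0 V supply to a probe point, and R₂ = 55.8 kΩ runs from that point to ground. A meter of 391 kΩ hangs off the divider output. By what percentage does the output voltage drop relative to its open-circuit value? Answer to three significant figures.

9.45 %

Unloaded V = 18.0 × 55.8/207.8 = 4.8335 V.
Loaded: R₂‖R_L = 48.83 kΩ, giving V = 18.0 × 48.83/200.8 = 4.3766 V.
Drop = (4.8335 − 4.3766) / 4.8335 = 9.45 %.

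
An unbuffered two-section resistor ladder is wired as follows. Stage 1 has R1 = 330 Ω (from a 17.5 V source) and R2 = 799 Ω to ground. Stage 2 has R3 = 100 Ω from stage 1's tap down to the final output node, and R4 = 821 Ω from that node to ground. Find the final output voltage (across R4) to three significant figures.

Stage 2 presents R3+R4 = 921.0 Ω as a load on stage 1's tap.
Stage 1's lower leg becomes R2‖(R3+R4) = 427.8 Ω, so V_mid = 17.5 × 427.8/757.8 = 9.880 V.
Stage 2 is itself unloaded: V_out = V_mid × R4/(R3+R4) = 9.880 × 821/921.0 = 8.81 V.

V_out ≈ 8.81 V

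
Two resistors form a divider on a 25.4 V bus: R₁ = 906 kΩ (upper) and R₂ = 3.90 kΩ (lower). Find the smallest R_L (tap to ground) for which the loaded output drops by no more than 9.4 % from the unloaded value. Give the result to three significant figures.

R_L(min) ≈ 37.4 kΩ

Output resistance R_th = R₁‖R₂ = (906 × 3.90)/909.9 = 3.883 kΩ.
The fractional drop is R_th/(R_th + R_L); requiring this ≤ 0.0940 gives R_L ≥ R_th(1/0.0940 − 1) = 3.883 × 9.638 = 37.4 kΩ.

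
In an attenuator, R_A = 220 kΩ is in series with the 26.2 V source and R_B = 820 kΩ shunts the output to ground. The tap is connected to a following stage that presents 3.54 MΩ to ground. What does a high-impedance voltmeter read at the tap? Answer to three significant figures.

V_out ≈ 19.7 V

The load sits in parallel with R_B: R_B‖R_L = (820 × 3540) / (820 + 3540) = 665.8 kΩ.
V_out = 26.2 × 665.8 / (220 + 665.8) = 26.2 × 665.8/885.8 = 19.7 V.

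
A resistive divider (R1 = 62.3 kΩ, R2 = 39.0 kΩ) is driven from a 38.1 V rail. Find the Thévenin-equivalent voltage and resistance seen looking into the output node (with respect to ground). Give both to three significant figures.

V_th is the open-circuit tap voltage: 38.1 × 39.0/(62.3 + 39.0) = 14.7 V.
With the supply zeroed, R1 and R2 appear in parallel from the tap: R_th = R1‖R2 = (62.3 × 39.0)/101.3 = 24.0 kΩ.

V_th = 14.7 V, R_th = 24.0 kΩ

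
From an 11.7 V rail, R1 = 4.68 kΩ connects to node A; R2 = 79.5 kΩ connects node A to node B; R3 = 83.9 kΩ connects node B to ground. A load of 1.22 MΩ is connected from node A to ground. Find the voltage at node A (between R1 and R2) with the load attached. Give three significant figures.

Below node A the series string R2+R3 = 163.4 kΩ sits in parallel with the 1220 kΩ load: 144.1 kΩ.
V_A = 11.7 × 144.1/(4.68 + 144.1) = 11.3 V.

V ≈ 11.3 V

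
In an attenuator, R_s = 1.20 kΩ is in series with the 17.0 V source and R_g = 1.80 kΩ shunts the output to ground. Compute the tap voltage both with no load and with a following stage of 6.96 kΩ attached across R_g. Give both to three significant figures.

Unloaded: 10.2 V; loaded: 9.24 V

Open-circuit: V = 17.0 × 1.80/(1.20 + 1.80) = 10.2 V.
With the load, R_g becomes R_g‖R_L = 1.430 kΩ, so V = 17.0 × 1.430/2.630 = 9.24 V.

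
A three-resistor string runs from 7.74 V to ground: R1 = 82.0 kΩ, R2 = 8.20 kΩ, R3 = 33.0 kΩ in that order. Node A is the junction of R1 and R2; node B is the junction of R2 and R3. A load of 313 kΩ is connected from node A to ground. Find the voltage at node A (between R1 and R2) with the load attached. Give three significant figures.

Below node A the series string R2+R3 = 41.20 kΩ sits in parallel with the 313 kΩ load: 36.41 kΩ.
V_A = 7.74 × 36.41/(82.0 + 36.41) = 2.38 V.

V ≈ 2.38 V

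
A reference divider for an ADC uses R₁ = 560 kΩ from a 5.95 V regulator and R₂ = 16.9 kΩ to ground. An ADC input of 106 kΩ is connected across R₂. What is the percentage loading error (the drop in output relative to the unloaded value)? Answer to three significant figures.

Unloaded V = 5.95 × 16.9/576.9 = 0.17430 V.
Loaded: R₂‖R_L = 14.58 kΩ, giving V = 5.95 × 14.58/574.6 = 0.15094 V.
Drop = (0.17430 − 0.15094) / 0.17430 = 13.4 %.

13.4 %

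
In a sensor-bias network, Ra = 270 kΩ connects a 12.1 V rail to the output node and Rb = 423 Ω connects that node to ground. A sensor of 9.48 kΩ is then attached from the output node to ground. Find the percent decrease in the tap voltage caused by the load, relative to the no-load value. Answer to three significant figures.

4.27 %

The divider's output (Thévenin) resistance is Ra‖Rb = 422.3 Ω.
Fractional drop under load = R_th/(R_th + R_L) = 422.3 / (422.3 + 9480) = 0.04265.
So the output falls by 4.27 %.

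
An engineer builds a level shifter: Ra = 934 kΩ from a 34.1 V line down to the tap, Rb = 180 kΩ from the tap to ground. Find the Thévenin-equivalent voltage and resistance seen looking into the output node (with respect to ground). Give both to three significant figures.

V_th = 5.51 V, R_th = 151 kΩ

V_th is the open-circuit tap voltage: 34.1 × 180/(934 + 180) = 5.51 V.
With the supply zeroed, Ra and Rb appear in parallel from the tap: R_th = Ra‖Rb = (934 × 180)/1114 = 151 kΩ.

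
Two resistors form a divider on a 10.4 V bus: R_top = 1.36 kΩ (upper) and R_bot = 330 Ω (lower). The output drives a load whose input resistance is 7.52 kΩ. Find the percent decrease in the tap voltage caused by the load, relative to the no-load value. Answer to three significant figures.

The divider's output (Thévenin) resistance is R_top‖R_bot = 265.6 Ω.
Fractional drop under load = R_th/(R_th + R_L) = 265.6 / (265.6 + 7520) = 0.03411.
So the output falls by 3.41 %.

3.41 %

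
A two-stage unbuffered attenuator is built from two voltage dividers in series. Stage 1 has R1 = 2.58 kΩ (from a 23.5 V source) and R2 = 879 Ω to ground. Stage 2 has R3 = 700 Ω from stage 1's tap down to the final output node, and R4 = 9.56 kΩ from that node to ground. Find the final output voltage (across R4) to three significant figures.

Stage 2 presents R3+R4 = 10260 Ω as a load on stage 1's tap.
Stage 1's lower leg becomes R2‖(R3+R4) = 809.6 Ω, so V_mid = 23.5 × 809.6/3390 = 5.613 V.
Stage 2 is itself unloaded: V_out = V_mid × R4/(R3+R4) = 5.613 × 9560/10260 = 5.23 V.

V_out ≈ 5.23 V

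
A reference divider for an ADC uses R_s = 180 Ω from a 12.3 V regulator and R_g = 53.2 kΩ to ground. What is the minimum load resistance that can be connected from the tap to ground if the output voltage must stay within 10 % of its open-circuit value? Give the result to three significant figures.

Output resistance R_th = R_s‖R_g = (180 × 53200)/53380 = 179.4 Ω.
The fractional drop is R_th/(R_th + R_L); requiring this ≤ 0.100 gives R_L ≥ R_th(1/0.100 − 1) = 179.4 × 9.000 = 1.61 kΩ.

R_L(min) ≈ 1.61 kΩ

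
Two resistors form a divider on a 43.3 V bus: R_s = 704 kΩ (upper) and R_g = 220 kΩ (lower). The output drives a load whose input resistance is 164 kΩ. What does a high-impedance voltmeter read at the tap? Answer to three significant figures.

The load sits in parallel with R_g: R_g‖R_L = (220 × 164) / (220 + 164) = 93.96 kΩ.
V_out = 43.3 × 93.96 / (704 + 93.96) = 43.3 × 93.96/798.0 = 5.10 V.

V_out ≈ 5.10 V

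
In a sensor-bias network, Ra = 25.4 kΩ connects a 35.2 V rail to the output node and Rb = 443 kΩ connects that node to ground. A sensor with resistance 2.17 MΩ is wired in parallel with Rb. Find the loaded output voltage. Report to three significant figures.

The load sits in parallel with Rb: Rb‖R_L = (443 × 2170) / (443 + 2170) = 367.9 kΩ.
V_out = 35.2 × 367.9 / (25.4 + 367.9) = 35.2 × 367.9/393.3 = 32.9 V.

V_out ≈ 32.9 V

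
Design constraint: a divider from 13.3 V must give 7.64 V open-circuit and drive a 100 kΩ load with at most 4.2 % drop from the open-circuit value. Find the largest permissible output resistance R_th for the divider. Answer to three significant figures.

Loading drop = R_th/(R_th + R_L) ≤ 0.0420, so R_th ≤ R_L · ε/(1−ε) = 100 kΩ × 0.0420/0.9580 = 4.38 kΩ.

R_th ≤ 4.38 kΩ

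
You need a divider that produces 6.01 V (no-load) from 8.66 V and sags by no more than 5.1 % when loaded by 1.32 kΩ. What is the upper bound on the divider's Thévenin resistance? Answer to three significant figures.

Loading drop = R_th/(R_th + R_L) ≤ 0.0510, so R_th ≤ R_L · ε/(1−ε) = 1.32 kΩ × 0.0510/0.9490 = 70.9 Ω.

R_th ≤ 70.9 Ω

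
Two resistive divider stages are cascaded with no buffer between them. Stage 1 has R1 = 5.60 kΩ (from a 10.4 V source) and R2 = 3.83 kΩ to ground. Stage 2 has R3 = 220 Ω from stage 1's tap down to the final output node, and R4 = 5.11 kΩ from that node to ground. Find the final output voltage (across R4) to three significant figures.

V_out ≈ 2.84 V

Stage 2 presents R3+R4 = 5330 Ω as a load on stage 1's tap.
Stage 1's lower leg becomes R2‖(R3+R4) = 2229 Ω, so V_mid = 10.4 × 2229/7829 = 2.961 V.
Stage 2 is itself unloaded: V_out = V_mid × R4/(R3+R4) = 2.961 × 5110/5330 = 2.84 V.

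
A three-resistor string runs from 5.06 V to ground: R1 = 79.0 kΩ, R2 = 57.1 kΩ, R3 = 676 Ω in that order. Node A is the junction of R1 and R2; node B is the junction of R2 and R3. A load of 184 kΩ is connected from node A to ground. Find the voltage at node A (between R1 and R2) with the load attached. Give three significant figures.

V ≈ 1.81 V

Below node A the series string R2+R3 = 57780 Ω sits in parallel with the 184000 Ω load: 43970 Ω.
V_A = 5.06 × 43970/(79000 + 43970) = 1.81 V.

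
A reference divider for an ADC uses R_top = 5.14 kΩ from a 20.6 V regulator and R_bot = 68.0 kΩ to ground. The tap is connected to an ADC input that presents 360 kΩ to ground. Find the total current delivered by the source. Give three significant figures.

I ≈ 0.330 mA

R_bot‖R_L = 57.20 kΩ, so the source sees R_top + R_bot‖R_L = 62.34 kΩ.
I = 20.6 V / 62.34 kΩ = 0.330 mA.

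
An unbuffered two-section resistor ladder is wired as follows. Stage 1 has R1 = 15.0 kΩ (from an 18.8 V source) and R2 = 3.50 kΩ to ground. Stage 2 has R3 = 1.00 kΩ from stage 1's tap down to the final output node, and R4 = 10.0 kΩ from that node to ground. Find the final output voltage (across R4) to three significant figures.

V_out ≈ 2.57 V

Stage 2 presents R3+R4 = 11.00 kΩ as a load on stage 1's tap.
Stage 1's lower leg becomes R2‖(R3+R4) = 2.655 kΩ, so V_mid = 18.8 × 2.655/17.66 = 2.827 V.
Stage 2 is itself unloaded: V_out = V_mid × R4/(R3+R4) = 2.827 × 10.0/11.00 = 2.57 V.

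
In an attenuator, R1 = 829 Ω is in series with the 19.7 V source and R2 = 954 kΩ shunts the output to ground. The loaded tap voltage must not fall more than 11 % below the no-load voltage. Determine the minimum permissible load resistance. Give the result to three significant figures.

R_L(min) ≈ 6.70 kΩ

Output resistance R_th = R1‖R2 = (829 × 954000)/954800 = 828.3 Ω.
The fractional drop is R_th/(R_th + R_L); requiring this ≤ 0.110 gives R_L ≥ R_th(1/0.110 − 1) = 828.3 × 8.091 = 6.70 kΩ.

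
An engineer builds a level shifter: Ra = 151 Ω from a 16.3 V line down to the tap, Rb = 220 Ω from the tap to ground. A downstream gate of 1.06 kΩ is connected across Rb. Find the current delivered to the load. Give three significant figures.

Rb‖R_L = 182.2 Ω; V_out = 16.3 × 182.2/333.2 = 8.913 V.
I_L = V_out / R_L = 8.913 / 1.06 kΩ = 8.41 mA.

I_L ≈ 8.41 mA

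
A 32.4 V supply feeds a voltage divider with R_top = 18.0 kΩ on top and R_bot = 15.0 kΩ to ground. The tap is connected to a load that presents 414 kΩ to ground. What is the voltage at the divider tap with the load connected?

The load sits in parallel with R_bot: R_bot‖R_L = (15.0 × 414) / (15.0 + 414) = 14.48 kΩ.
V_out = 32.4 × 14.48 / (18.0 + 14.48) = 32.4 × 14.48/32.48 = 14.4 V.
(Unloaded it would have been 14.7 V.)

V_out ≈ 14.4 V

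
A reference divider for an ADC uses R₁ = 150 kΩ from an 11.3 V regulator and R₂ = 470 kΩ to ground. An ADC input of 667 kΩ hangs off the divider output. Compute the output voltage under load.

The load sits in parallel with R₂: R₂‖R_L = (470 × 667) / (470 + 667) = 275.7 kΩ.
V_out = 11.3 × 275.7 / (150 + 275.7) = 11.3 × 275.7/425.7 = 7.32 V.

V_out ≈ 7.32 V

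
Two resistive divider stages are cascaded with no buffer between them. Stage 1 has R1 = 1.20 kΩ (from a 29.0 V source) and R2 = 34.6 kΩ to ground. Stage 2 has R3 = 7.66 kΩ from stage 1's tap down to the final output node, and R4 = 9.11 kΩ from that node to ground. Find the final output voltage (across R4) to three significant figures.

V_out ≈ 14.2 V

Stage 2 presents R3+R4 = 16.77 kΩ as a load on stage 1's tap.
Stage 1's lower leg becomes R2‖(R3+R4) = 11.30 kΩ, so V_mid = 29.0 × 11.30/12.50 = 26.21 V.
Stage 2 is itself unloaded: V_out = V_mid × R4/(R3+R4) = 26.21 × 9.11/16.77 = 14.2 V.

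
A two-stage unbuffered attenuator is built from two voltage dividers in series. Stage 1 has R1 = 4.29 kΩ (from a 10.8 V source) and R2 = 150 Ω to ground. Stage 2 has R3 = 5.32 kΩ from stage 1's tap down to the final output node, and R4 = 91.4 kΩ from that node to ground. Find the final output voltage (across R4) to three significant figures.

Stage 2 presents R3+R4 = 96720 Ω as a load on stage 1's tap.
Stage 1's lower leg becomes R2‖(R3+R4) = 149.8 Ω, so V_mid = 10.8 × 149.8/4440 = 0.3643 V.
Stage 2 is itself unloaded: V_out = V_mid × R4/(R3+R4) = 0.3643 × 91400/96720 = 0.344 V.

V_out ≈ 0.344 V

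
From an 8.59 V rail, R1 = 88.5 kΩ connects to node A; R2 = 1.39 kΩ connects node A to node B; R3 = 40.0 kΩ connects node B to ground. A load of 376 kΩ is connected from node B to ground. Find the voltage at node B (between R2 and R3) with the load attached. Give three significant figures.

At node B, R3 is in parallel with the load: R3‖R_L = 36.15 kΩ.
Below node A the resistance is R2 + (R3‖R_L) = 37.54 kΩ, so V_A = 8.59 × 37.54/126.0 = 2.559 V.
Then V_B = V_A × (R3‖R_L)/(R2 + R3‖R_L) = 2.559 × 36.15/37.54 = 2.46 V.

V ≈ 2.46 V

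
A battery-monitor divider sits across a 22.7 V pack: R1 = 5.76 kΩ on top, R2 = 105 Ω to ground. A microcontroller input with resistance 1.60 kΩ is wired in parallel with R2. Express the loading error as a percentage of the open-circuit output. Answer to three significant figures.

6.05 %

The divider's output (Thévenin) resistance is R1‖R2 = 103.1 Ω.
Fractional drop under load = R_th/(R_th + R_L) = 103.1 / (103.1 + 1600) = 0.06055.
So the output falls by 6.05 %.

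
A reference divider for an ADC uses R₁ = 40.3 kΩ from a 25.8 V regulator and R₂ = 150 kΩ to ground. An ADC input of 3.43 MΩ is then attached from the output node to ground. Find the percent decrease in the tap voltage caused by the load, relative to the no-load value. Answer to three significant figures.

The divider's output (Thévenin) resistance is R₁‖R₂ = 31.77 kΩ.
Fractional drop under load = R_th/(R_th + R_L) = 31.77 / (31.77 + 3430) = 0.009176.
So the output falls by 0.918 %.

0.918 %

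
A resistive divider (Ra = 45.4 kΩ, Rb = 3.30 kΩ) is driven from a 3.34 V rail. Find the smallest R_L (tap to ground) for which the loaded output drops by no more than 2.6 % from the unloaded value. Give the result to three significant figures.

R_L(min) ≈ 115 kΩ

Output resistance R_th = Ra‖Rb = (45.4 × 3.30)/48.70 = 3.076 kΩ.
The fractional drop is R_th/(R_th + R_L); requiring this ≤ 0.0260 gives R_L ≥ R_th(1/0.0260 − 1) = 3.076 × 37.46 = 115 kΩ.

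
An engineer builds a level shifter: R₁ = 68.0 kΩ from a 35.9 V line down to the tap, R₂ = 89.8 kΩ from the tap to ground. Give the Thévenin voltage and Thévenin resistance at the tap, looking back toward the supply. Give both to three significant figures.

V_th = 20.4 V, R_th = 38.7 kΩ

V_th is the open-circuit tap voltage: 35.9 × 89.8/(68.0 + 89.8) = 20.4 V.
With the supply zeroed, R₁ and R₂ appear in parallel from the tap: R_th = R₁‖R₂ = (68.0 × 89.8)/157.8 = 38.7 kΩ.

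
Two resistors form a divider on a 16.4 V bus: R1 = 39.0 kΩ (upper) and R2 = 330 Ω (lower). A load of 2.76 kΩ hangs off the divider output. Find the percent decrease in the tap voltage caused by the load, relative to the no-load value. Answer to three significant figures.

Unloaded V = 16.4 × 330/39330 = 0.13760 V.
Loaded: R2‖R_L = 294.8 Ω, giving V = 16.4 × 294.8/39290 = 0.12302 V.
Drop = (0.13760 − 0.12302) / 0.13760 = 10.6 %.

10.6 %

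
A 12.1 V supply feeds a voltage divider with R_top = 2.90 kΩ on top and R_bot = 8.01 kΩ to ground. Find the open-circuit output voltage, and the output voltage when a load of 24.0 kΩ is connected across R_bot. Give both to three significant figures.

Unloaded: 8.88 V; loaded: 8.16 V

Open-circuit: V = 12.1 × 8.01/(2.90 + 8.01) = 8.88 V.
With the load, R_bot becomes R_bot‖R_L = 6.006 kΩ, so V = 12.1 × 6.006/8.906 = 8.16 V.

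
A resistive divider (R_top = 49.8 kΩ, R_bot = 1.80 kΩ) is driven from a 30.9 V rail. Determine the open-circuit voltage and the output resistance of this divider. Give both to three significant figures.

V_th = 1.08 V, R_th = 1.74 kΩ

V_th is the open-circuit tap voltage: 30.9 × 1.80/(49.8 + 1.80) = 1.08 V.
With the supply zeroed, R_top and R_bot appear in parallel from the tap: R_th = R_top‖R_bot = (49.8 × 1.80)/51.60 = 1.74 kΩ.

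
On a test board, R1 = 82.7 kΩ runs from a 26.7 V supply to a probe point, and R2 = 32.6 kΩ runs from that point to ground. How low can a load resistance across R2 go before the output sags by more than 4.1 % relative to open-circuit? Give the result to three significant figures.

Output resistance R_th = R1‖R2 = (82.7 × 32.6)/115.3 = 23.38 kΩ.
The fractional drop is R_th/(R_th + R_L); requiring this ≤ 0.0410 gives R_L ≥ R_th(1/0.0410 − 1) = 23.38 × 23.39 = 547 kΩ.

R_L(min) ≈ 547 kΩ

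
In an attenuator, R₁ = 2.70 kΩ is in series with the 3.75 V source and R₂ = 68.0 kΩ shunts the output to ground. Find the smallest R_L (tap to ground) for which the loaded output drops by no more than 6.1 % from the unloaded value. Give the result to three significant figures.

Output resistance R_th = R₁‖R₂ = (2.70 × 68.0)/70.70 = 2.597 kΩ.
The fractional drop is R_th/(R_th + R_L); requiring this ≤ 0.0610 gives R_L ≥ R_th(1/0.0610 − 1) = 2.597 × 15.39 = 40.0 kΩ.

R_L(min) ≈ 40.0 kΩ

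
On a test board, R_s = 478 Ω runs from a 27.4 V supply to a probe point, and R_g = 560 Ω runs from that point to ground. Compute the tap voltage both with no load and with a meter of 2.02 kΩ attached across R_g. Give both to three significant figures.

Open-circuit: V = 27.4 × 560/(478 + 560) = 14.8 V.
With the load, R_g becomes R_g‖R_L = 438.4 Ω, so V = 27.4 × 438.4/916.4 = 13.1 V.

Unloaded: 14.8 V; loaded: 13.1 V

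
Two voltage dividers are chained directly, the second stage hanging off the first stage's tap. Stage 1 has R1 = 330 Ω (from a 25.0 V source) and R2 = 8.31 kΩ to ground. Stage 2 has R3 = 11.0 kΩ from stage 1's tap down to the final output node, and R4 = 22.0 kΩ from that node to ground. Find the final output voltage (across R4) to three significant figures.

V_out ≈ 15.9 V

Stage 2 presents R3+R4 = 33000 Ω as a load on stage 1's tap.
Stage 1's lower leg becomes R2‖(R3+R4) = 6638 Ω, so V_mid = 25.0 × 6638/6968 = 23.82 V.
Stage 2 is itself unloaded: V_out = V_mid × R4/(R3+R4) = 23.82 × 22000/33000 = 15.9 V.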